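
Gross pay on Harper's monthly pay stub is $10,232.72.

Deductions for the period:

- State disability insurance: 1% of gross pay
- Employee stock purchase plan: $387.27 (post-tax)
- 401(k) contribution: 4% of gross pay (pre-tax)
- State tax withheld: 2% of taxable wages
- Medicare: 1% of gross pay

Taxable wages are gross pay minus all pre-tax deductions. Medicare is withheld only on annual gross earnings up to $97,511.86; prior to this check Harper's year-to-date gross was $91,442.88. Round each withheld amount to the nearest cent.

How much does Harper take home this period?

$9,076.65

401(k) contribution: $10,232.72 × 0.04 = $409.31
Taxable wages = $10,232.72 − $409.31 = $9,823.41
State tax withheld: $9,823.41 × 0.02 = $196.47
Medicare: only $97,511.86 − $91,442.88 = $6,068.98 of this check is subject → $6,068.98 × 0.01 = $60.69
State disability insurance: $10,232.72 × 0.01 = $102.33
Employee stock purchase plan: $387.27
Total deductions = $409.31 + $196.47 + $60.69 + $102.33 + $387.27 = $1,156.07
Net pay = $10,232.72 − $1,156.07 = $9,076.65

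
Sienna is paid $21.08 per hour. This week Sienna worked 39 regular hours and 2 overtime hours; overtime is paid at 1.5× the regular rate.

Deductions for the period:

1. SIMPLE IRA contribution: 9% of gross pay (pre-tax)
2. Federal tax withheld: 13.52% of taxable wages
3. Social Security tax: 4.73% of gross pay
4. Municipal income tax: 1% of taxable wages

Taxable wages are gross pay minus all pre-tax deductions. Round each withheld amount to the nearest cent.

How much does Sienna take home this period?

Regular pay: 39 × $21.08 = $822.12
Overtime pay: 2 × $21.08 × 1.5 = $63.24
Gross pay = $822.12 + $63.24 = $885.36
SIMPLE IRA contribution: $885.36 × 0.09 = $79.68
Taxable wages = $885.36 − $79.68 = $805.68
Municipal income tax: $805.68 × 0.01 = $8.06
Federal tax withheld: $805.68 × 0.1352 = $108.93
Social Security tax: $885.36 × 0.0473 = $41.88
Total deductions = $79.68 + $8.06 + $108.93 + $41.88 = $238.55
Net pay = $885.36 − $238.55 = $646.81

$646.81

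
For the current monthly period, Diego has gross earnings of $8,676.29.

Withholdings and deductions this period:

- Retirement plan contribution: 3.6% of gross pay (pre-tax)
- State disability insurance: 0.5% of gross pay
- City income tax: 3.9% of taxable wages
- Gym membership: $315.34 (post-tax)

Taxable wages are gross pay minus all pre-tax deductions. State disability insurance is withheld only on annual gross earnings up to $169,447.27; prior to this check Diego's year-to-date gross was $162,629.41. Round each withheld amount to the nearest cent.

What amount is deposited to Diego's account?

$7,688.32

Retirement plan contribution: $8,676.29 × 0.036 = $312.35
Taxable wages = $8,676.29 − $312.35 = $8,363.94
City income tax: $8,363.94 × 0.039 = $326.19
State disability insurance: only $169,447.27 − $162,629.41 = $6,817.86 of this check is subject → $6,817.86 × 0.005 = $34.09
Gym membership: $315.34
Total deductions = $312.35 + $326.19 + $34.09 + $315.34 = $987.97
Net pay = $8,676.29 − $987.97 = $7,688.32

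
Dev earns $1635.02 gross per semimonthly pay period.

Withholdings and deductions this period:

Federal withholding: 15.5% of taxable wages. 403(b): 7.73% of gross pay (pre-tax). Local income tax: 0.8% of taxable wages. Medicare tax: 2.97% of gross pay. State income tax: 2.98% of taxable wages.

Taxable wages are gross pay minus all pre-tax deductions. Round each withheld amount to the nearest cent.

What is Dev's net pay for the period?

403(b): $1635.02 × 0.0773 = $126.39
Taxable wages = $1635.02 − $126.39 = $1508.63
Federal withholding: $1508.63 × 0.155 = $233.84
Local income tax: $1508.63 × 0.008 = $12.07
State income tax: $1508.63 × 0.0298 = $44.96
Medicare tax: $1635.02 × 0.0297 = $48.56
Total deductions = $126.39 + $233.84 + $12.07 + $44.96 + $48.56 = $465.82
Net pay = $1635.02 − $465.82 = $1169.20

$1169.20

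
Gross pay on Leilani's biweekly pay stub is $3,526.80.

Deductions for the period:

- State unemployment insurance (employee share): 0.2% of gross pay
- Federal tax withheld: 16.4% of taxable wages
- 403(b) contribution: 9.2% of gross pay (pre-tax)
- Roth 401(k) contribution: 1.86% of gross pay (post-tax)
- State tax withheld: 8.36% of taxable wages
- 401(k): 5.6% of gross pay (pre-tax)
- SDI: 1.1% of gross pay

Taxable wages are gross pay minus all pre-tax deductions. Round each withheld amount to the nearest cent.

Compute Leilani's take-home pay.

$2,149.40

401(k): $3,526.80 × 0.056 = $197.50
403(b) contribution: $3,526.80 × 0.092 = $324.47
Pre-tax total = $197.50 + $324.47 = $521.97
Taxable wages = $3,526.80 − $521.97 = $3,004.83
Federal tax withheld: $3,004.83 × 0.164 = $492.79
State tax withheld: $3,004.83 × 0.0836 = $251.20
State unemployment insurance (employee share): $3,526.80 × 0.002 = $7.05
SDI: $3,526.80 × 0.011 = $38.79
Roth 401(k) contribution: $3,526.80 × 0.0186 = $65.60
Total deductions = $197.50 + $324.47 + $492.79 + $251.20 + $7.05 + $38.79 + $65.60 = $1,377.40
Net pay = $3,526.80 − $1,377.40 = $2,149.40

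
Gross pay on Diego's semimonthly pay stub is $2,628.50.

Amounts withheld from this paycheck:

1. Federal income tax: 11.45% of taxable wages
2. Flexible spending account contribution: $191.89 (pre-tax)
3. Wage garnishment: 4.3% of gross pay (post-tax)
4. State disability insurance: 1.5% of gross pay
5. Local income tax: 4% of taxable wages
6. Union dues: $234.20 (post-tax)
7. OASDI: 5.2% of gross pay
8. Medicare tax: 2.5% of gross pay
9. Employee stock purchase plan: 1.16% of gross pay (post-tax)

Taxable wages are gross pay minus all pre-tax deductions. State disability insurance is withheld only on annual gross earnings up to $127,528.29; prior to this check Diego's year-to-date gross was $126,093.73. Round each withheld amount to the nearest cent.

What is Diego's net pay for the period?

$1,458.53

Flexible spending account contribution: $191.89
Taxable wages = $2,628.50 − $191.89 = $2,436.61
Federal income tax: $2,436.61 × 0.1145 = $278.99
Local income tax: $2,436.61 × 0.04 = $97.46
OASDI: $2,628.50 × 0.052 = $136.68
State disability insurance: only $127,528.29 − $126,093.73 = $1,434.56 of this check is subject → $1,434.56 × 0.015 = $21.52
Medicare tax: $2,628.50 × 0.025 = $65.71
Union dues: $234.20
Employee stock purchase plan: $2,628.50 × 0.0116 = $30.49
Wage garnishment: $2,628.50 × 0.043 = $113.03
Total deductions = $191.89 + $278.99 + $97.46 + $136.68 + $21.52 + $65.71 + $234.20 + $30.49 + $113.03 = $1,169.97
Net pay = $2,628.50 − $1,169.97 = $1,458.53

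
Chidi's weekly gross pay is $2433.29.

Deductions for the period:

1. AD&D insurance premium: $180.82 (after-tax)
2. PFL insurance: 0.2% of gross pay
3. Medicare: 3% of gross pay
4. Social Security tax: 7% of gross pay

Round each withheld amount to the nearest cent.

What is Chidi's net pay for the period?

PFL insurance: $2433.29 × 0.002 = $4.87
Social Security tax: $2433.29 × 0.07 = $170.33
Medicare: $2433.29 × 0.03 = $73.00
AD&D insurance premium: $180.82
Total deductions = $4.87 + $170.33 + $73.00 + $180.82 = $429.02
Net pay = $2433.29 − $429.02 = $2004.27

$2004.27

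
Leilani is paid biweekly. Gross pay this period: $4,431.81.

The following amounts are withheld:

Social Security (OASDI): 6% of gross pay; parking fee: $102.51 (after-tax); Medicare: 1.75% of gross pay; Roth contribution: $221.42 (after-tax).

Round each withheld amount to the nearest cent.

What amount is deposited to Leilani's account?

Social Security (OASDI): $4,431.81 × 0.06 = $265.91
Medicare: $4,431.81 × 0.0175 = $77.56
Parking fee: $102.51
Roth contribution: $221.42
Total deductions = $265.91 + $77.56 + $102.51 + $221.42 = $667.40
Net pay = $4,431.81 − $667.40 = $3,764.41

$3,764.41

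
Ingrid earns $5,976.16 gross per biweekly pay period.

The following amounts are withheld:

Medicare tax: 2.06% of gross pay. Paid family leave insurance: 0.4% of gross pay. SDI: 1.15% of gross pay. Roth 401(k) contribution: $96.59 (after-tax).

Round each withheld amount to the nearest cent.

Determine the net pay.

Medicare tax: $5,976.16 × 0.0206 = $123.11
Paid family leave insurance: $5,976.16 × 0.004 = $23.90
SDI: $5,976.16 × 0.0115 = $68.73
Roth 401(k) contribution: $96.59
Total deductions = $123.11 + $23.90 + $68.73 + $96.59 = $312.33
Net pay = $5,976.16 − $312.33 = $5,663.83

$5,663.83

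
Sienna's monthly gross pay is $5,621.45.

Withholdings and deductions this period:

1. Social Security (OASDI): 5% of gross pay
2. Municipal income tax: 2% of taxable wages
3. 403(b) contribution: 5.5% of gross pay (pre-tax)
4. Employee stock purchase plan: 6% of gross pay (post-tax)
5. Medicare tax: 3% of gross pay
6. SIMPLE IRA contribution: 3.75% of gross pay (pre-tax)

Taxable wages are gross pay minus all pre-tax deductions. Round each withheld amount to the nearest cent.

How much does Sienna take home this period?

$4,212.44

SIMPLE IRA contribution: $5,621.45 × 0.0375 = $210.80
403(b) contribution: $5,621.45 × 0.055 = $309.18
Pre-tax total = $210.80 + $309.18 = $519.98
Taxable wages = $5,621.45 − $519.98 = $5,101.47
Municipal income tax: $5,101.47 × 0.02 = $102.03
Social Security (OASDI): $5,621.45 × 0.05 = $281.07
Medicare tax: $5,621.45 × 0.03 = $168.64
Employee stock purchase plan: $5,621.45 × 0.06 = $337.29
Total deductions = $210.80 + $309.18 + $102.03 + $281.07 + $168.64 + $337.29 = $1,409.01
Net pay = $5,621.45 − $1,409.01 = $4,212.44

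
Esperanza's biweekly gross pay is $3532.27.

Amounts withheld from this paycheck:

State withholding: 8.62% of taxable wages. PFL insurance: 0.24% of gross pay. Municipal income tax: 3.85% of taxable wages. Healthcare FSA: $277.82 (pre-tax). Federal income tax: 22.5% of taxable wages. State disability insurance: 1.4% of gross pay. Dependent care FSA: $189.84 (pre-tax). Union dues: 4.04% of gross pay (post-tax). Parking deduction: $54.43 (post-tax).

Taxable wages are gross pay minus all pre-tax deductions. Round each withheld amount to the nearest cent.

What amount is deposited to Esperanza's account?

Healthcare FSA: $277.82
Dependent care FSA: $189.84
Pre-tax total = $277.82 + $189.84 = $467.66
Taxable wages = $3532.27 − $467.66 = $3064.61
State withholding: $3064.61 × 0.0862 = $264.17
Municipal income tax: $3064.61 × 0.0385 = $117.99
Federal income tax: $3064.61 × 0.225 = $689.54
State disability insurance: $3532.27 × 0.014 = $49.45
PFL insurance: $3532.27 × 0.0024 = $8.48
Parking deduction: $54.43
Union dues: $3532.27 × 0.0404 = $142.70
Total deductions = $277.82 + $189.84 + $264.17 + $117.99 + $689.54 + $49.45 + $8.48 + $54.43 + $142.70 = $1794.42
Net pay = $3532.27 − $1794.42 = $1737.85

$1737.85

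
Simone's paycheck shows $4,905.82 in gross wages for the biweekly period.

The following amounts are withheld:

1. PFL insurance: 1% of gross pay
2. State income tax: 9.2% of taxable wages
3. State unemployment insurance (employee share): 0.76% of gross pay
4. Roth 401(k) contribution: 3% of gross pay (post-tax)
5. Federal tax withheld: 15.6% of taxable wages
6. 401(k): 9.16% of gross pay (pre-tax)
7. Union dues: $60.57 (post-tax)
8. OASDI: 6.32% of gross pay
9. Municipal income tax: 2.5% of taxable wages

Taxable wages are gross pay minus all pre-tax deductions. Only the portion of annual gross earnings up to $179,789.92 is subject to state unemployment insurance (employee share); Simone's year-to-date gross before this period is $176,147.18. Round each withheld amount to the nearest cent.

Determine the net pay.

401(k): $4,905.82 × 0.0916 = $449.37
Taxable wages = $4,905.82 − $449.37 = $4,456.45
Municipal income tax: $4,456.45 × 0.025 = $111.41
State income tax: $4,456.45 × 0.092 = $409.99
Federal tax withheld: $4,456.45 × 0.156 = $695.21
PFL insurance: $4,905.82 × 0.01 = $49.06
State unemployment insurance (employee share): only $179,789.92 − $176,147.18 = $3,642.74 of this check is subject → $3,642.74 × 0.0076 = $27.68
OASDI: $4,905.82 × 0.0632 = $310.05
Union dues: $60.57
Roth 401(k) contribution: $4,905.82 × 0.03 = $147.17
Total deductions = $449.37 + $111.41 + $409.99 + $695.21 + $49.06 + $27.68 + $310.05 + $60.57 + $147.17 = $2,260.51
Net pay = $4,905.82 − $2,260.51 = $2,645.31

$2,645.31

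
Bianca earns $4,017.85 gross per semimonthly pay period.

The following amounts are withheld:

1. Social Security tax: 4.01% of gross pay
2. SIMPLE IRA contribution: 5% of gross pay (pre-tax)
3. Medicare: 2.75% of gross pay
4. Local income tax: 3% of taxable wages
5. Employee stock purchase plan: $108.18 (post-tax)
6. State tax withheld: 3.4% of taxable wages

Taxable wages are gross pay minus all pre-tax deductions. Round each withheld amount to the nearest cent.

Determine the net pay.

SIMPLE IRA contribution: $4,017.85 × 0.05 = $200.89
Taxable wages = $4,017.85 − $200.89 = $3,816.96
Local income tax: $3,816.96 × 0.03 = $114.51
State tax withheld: $3,816.96 × 0.034 = $129.78
Social Security tax: $4,017.85 × 0.0401 = $161.12
Medicare: $4,017.85 × 0.0275 = $110.49
Employee stock purchase plan: $108.18
Total deductions = $200.89 + $114.51 + $129.78 + $161.12 + $110.49 + $108.18 = $824.97
Net pay = $4,017.85 − $824.97 = $3,192.88

$3,192.88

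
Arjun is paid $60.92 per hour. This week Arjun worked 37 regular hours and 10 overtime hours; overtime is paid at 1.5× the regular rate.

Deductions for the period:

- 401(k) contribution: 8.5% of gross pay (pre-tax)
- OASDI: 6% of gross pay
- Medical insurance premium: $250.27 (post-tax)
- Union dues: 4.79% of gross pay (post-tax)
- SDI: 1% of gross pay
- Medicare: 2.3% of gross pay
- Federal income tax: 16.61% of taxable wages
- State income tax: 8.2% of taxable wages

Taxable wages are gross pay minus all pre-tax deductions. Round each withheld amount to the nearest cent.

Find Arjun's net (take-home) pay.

$1482.82

Regular pay: 37 × $60.92 = $2254.04
Overtime pay: 10 × $60.92 × 1.5 = $913.80
Gross pay = $2254.04 + $913.80 = $3167.84
401(k) contribution: $3167.84 × 0.085 = $269.27
Taxable wages = $3167.84 − $269.27 = $2898.57
Federal income tax: $2898.57 × 0.1661 = $481.45
State income tax: $2898.57 × 0.082 = $237.68
SDI: $3167.84 × 0.01 = $31.68
OASDI: $3167.84 × 0.06 = $190.07
Medicare: $3167.84 × 0.023 = $72.86
Medical insurance premium: $250.27
Union dues: $3167.84 × 0.0479 = $151.74
Total deductions = $269.27 + $481.45 + $237.68 + $31.68 + $190.07 + $72.86 + $250.27 + $151.74 = $1685.02
Net pay = $3167.84 − $1685.02 = $1482.82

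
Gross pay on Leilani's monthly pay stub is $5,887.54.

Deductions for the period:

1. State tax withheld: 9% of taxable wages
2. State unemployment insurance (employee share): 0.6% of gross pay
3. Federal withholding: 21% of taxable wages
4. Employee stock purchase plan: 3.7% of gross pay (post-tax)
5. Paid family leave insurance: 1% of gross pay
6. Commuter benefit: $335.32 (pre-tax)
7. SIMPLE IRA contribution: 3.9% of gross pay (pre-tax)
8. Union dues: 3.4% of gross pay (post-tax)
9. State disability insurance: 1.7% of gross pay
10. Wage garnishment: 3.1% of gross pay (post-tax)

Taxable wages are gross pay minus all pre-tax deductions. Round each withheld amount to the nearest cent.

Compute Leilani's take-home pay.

SIMPLE IRA contribution: $5,887.54 × 0.039 = $229.61
Commuter benefit: $335.32
Pre-tax total = $229.61 + $335.32 = $564.93
Taxable wages = $5,887.54 − $564.93 = $5,322.61
Federal withholding: $5,322.61 × 0.21 = $1,117.75
State tax withheld: $5,322.61 × 0.09 = $479.03
Paid family leave insurance: $5,887.54 × 0.01 = $58.88
State unemployment insurance (employee share): $5,887.54 × 0.006 = $35.33
State disability insurance: $5,887.54 × 0.017 = $100.09
Wage garnishment: $5,887.54 × 0.031 = $182.51
Employee stock purchase plan: $5,887.54 × 0.037 = $217.84
Union dues: $5,887.54 × 0.034 = $200.18
Total deductions = $229.61 + $335.32 + $1,117.75 + $479.03 + $58.88 + $35.33 + $100.09 + $182.51 + $217.84 + $200.18 = $2,956.54
Net pay = $5,887.54 − $2,956.54 = $2,931.00

$2,931.00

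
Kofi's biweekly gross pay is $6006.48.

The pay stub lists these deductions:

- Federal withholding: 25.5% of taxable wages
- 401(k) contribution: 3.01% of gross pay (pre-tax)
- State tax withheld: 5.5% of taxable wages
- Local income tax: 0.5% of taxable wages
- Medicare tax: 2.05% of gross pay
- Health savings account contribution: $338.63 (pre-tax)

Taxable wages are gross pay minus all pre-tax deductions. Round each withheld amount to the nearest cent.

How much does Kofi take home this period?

$3635.49

Health savings account contribution: $338.63
401(k) contribution: $6006.48 × 0.0301 = $180.80
Pre-tax total = $338.63 + $180.80 = $519.43
Taxable wages = $6006.48 − $519.43 = $5487.05
State tax withheld: $5487.05 × 0.055 = $301.79
Federal withholding: $5487.05 × 0.255 = $1399.20
Local income tax: $5487.05 × 0.005 = $27.44
Medicare tax: $6006.48 × 0.0205 = $123.13
Total deductions = $338.63 + $180.80 + $301.79 + $1399.20 + $27.44 + $123.13 = $2370.99
Net pay = $6006.48 − $2370.99 = $3635.49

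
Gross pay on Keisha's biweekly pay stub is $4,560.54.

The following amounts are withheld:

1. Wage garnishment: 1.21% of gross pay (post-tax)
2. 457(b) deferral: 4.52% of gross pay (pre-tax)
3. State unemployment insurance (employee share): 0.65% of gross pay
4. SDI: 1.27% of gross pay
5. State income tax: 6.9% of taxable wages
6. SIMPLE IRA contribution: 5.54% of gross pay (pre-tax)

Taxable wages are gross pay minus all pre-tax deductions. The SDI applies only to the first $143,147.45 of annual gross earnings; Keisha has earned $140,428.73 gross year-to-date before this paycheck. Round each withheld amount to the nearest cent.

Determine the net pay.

SIMPLE IRA contribution: $4,560.54 × 0.0554 = $252.65
457(b) deferral: $4,560.54 × 0.0452 = $206.14
Pre-tax total = $252.65 + $206.14 = $458.79
Taxable wages = $4,560.54 − $458.79 = $4,101.75
State income tax: $4,101.75 × 0.069 = $283.02
State unemployment insurance (employee share): $4,560.54 × 0.0065 = $29.64
SDI: only $143,147.45 − $140,428.73 = $2,718.72 of this check is subject → $2,718.72 × 0.0127 = $34.53
Wage garnishment: $4,560.54 × 0.0121 = $55.18
Total deductions = $252.65 + $206.14 + $283.02 + $29.64 + $34.53 + $55.18 = $861.16
Net pay = $4,560.54 − $861.16 = $3,699.38

$3,699.38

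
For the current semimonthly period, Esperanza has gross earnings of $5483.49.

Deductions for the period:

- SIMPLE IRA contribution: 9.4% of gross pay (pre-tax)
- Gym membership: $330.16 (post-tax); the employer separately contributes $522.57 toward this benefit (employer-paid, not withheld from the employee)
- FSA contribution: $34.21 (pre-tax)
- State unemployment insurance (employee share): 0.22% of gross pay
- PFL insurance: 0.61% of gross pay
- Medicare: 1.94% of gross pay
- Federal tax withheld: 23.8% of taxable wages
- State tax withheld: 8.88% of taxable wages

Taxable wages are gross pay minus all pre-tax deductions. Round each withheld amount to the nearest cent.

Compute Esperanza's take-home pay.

FSA contribution: $34.21
SIMPLE IRA contribution: $5483.49 × 0.094 = $515.45
Pre-tax total = $34.21 + $515.45 = $549.66
Taxable wages = $5483.49 − $549.66 = $4933.83
State tax withheld: $4933.83 × 0.0888 = $438.12
Federal tax withheld: $4933.83 × 0.238 = $1174.25
PFL insurance: $5483.49 × 0.0061 = $33.45
Medicare: $5483.49 × 0.0194 = $106.38
State unemployment insurance (employee share): $5483.49 × 0.0022 = $12.06
Gym membership: $330.16
(Employer's $522.57 toward gym membership is not withheld from the employee.)
Total deductions = $34.21 + $515.45 + $438.12 + $1174.25 + $33.45 + $106.38 + $12.06 + $330.16 = $2644.08
Net pay = $5483.49 − $2644.08 = $2839.41

$2839.41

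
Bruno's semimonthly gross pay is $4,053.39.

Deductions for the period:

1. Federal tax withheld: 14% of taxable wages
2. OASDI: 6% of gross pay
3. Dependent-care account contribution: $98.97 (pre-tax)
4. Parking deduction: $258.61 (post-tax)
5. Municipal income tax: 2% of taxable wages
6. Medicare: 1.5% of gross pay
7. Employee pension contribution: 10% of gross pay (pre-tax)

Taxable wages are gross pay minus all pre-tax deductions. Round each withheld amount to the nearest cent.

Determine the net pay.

$2,418.62

Employee pension contribution: $4,053.39 × 0.1 = $405.34
Dependent-care account contribution: $98.97
Pre-tax total = $405.34 + $98.97 = $504.31
Taxable wages = $4,053.39 − $504.31 = $3,549.08
Municipal income tax: $3,549.08 × 0.02 = $70.98
Federal tax withheld: $3,549.08 × 0.14 = $496.87
Medicare: $4,053.39 × 0.015 = $60.80
OASDI: $4,053.39 × 0.06 = $243.20
Parking deduction: $258.61
Total deductions = $405.34 + $98.97 + $70.98 + $496.87 + $60.80 + $243.20 + $258.61 = $1,634.77
Net pay = $4,053.39 − $1,634.77 = $2,418.62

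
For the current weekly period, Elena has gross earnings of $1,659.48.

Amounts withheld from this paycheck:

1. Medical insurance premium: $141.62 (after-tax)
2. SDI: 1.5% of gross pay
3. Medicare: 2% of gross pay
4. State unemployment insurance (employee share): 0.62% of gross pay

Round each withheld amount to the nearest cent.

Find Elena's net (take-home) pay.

$1,449.49

Medicare: $1,659.48 × 0.02 = $33.19
SDI: $1,659.48 × 0.015 = $24.89
State unemployment insurance (employee share): $1,659.48 × 0.0062 = $10.29
Medical insurance premium: $141.62
Total deductions = $33.19 + $24.89 + $10.29 + $141.62 = $209.99
Net pay = $1,659.48 − $209.99 = $1,449.49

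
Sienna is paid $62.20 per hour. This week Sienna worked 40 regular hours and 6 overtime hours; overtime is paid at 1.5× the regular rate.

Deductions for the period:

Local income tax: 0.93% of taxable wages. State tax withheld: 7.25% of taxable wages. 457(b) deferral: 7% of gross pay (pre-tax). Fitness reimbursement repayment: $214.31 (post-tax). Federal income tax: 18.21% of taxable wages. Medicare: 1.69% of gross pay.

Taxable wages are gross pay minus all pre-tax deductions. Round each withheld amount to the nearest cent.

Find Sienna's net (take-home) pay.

Regular pay: 40 × $62.20 = $2,488.00
Overtime pay: 6 × $62.20 × 1.5 = $559.80
Gross pay = $2,488.00 + $559.80 = $3,047.80
457(b) deferral: $3,047.80 × 0.07 = $213.35
Taxable wages = $3,047.80 − $213.35 = $2,834.45
Local income tax: $2,834.45 × 0.0093 = $26.36
State tax withheld: $2,834.45 × 0.0725 = $205.50
Federal income tax: $2,834.45 × 0.1821 = $516.15
Medicare: $3,047.80 × 0.0169 = $51.51
Fitness reimbursement repayment: $214.31
Total deductions = $213.35 + $26.36 + $205.50 + $516.15 + $51.51 + $214.31 = $1,227.18
Net pay = $3,047.80 − $1,227.18 = $1,820.62

$1,820.62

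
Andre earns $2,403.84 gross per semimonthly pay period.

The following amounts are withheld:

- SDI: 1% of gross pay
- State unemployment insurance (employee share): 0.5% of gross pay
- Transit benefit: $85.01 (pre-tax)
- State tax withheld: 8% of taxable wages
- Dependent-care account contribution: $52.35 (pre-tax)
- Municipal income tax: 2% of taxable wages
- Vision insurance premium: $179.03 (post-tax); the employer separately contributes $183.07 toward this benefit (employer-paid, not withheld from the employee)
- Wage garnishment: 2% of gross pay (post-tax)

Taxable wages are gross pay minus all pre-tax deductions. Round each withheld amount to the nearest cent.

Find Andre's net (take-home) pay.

$1,776.66

Dependent-care account contribution: $52.35
Transit benefit: $85.01
Pre-tax total = $52.35 + $85.01 = $137.36
Taxable wages = $2,403.84 − $137.36 = $2,266.48
Municipal income tax: $2,266.48 × 0.02 = $45.33
State tax withheld: $2,266.48 × 0.08 = $181.32
SDI: $2,403.84 × 0.01 = $24.04
State unemployment insurance (employee share): $2,403.84 × 0.005 = $12.02
Wage garnishment: $2,403.84 × 0.02 = $48.08
Vision insurance premium: $179.03
(Employer's $183.07 toward vision insurance premium is not withheld from the employee.)
Total deductions = $52.35 + $85.01 + $45.33 + $181.32 + $24.04 + $12.02 + $48.08 + $179.03 = $627.18
Net pay = $2,403.84 − $627.18 = $1,776.66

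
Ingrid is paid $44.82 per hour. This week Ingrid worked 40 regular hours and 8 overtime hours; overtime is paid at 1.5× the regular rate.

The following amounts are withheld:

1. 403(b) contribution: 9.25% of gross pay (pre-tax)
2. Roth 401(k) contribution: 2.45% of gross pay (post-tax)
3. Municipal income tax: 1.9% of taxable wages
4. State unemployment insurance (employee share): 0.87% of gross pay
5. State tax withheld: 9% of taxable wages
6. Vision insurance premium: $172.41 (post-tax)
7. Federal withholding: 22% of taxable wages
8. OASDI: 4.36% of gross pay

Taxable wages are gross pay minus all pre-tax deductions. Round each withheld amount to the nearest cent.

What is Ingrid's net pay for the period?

Regular pay: 40 × $44.82 = $1792.80
Overtime pay: 8 × $44.82 × 1.5 = $537.84
Gross pay = $1792.80 + $537.84 = $2330.64
403(b) contribution: $2330.64 × 0.0925 = $215.58
Taxable wages = $2330.64 − $215.58 = $2115.06
State tax withheld: $2115.06 × 0.09 = $190.36
Federal withholding: $2115.06 × 0.22 = $465.31
Municipal income tax: $2115.06 × 0.019 = $40.19
State unemployment insurance (employee share): $2330.64 × 0.0087 = $20.28
OASDI: $2330.64 × 0.0436 = $101.62
Roth 401(k) contribution: $2330.64 × 0.0245 = $57.10
Vision insurance premium: $172.41
Total deductions = $215.58 + $190.36 + $465.31 + $40.19 + $20.28 + $101.62 + $57.10 + $172.41 = $1262.85
Net pay = $2330.64 − $1262.85 = $1067.79

$1067.79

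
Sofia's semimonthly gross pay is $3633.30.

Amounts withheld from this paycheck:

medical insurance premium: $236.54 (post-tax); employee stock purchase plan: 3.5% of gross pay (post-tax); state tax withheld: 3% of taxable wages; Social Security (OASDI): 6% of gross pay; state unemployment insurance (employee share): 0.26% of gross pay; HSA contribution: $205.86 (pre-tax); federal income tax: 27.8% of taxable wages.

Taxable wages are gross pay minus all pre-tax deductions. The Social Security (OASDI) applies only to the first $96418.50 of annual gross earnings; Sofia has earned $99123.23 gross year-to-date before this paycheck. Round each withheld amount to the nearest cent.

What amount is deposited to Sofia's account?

$1998.63

HSA contribution: $205.86
Taxable wages = $3633.30 − $205.86 = $3427.44
State tax withheld: $3427.44 × 0.03 = $102.82
Federal income tax: $3427.44 × 0.278 = $952.83
Social Security (OASDI): annual cap $96418.50 already reached (YTD $99123.23), so $0.00
State unemployment insurance (employee share): $3633.30 × 0.0026 = $9.45
Medical insurance premium: $236.54
Employee stock purchase plan: $3633.30 × 0.035 = $127.17
Total deductions = $205.86 + $102.82 + $952.83 + $0.00 + $9.45 + $236.54 + $127.17 = $1634.67
Net pay = $3633.30 − $1634.67 = $1998.63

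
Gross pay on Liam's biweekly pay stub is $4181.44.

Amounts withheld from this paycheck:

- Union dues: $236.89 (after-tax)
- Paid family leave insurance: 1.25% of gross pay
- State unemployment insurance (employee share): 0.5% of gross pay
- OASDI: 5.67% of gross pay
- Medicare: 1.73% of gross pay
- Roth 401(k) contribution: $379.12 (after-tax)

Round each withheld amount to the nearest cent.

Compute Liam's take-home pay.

$3182.82

Medicare: $4181.44 × 0.0173 = $72.34
OASDI: $4181.44 × 0.0567 = $237.09
State unemployment insurance (employee share): $4181.44 × 0.005 = $20.91
Paid family leave insurance: $4181.44 × 0.0125 = $52.27
Roth 401(k) contribution: $379.12
Union dues: $236.89
Total deductions = $72.34 + $237.09 + $20.91 + $52.27 + $379.12 + $236.89 = $998.62
Net pay = $4181.44 − $998.62 = $3182.82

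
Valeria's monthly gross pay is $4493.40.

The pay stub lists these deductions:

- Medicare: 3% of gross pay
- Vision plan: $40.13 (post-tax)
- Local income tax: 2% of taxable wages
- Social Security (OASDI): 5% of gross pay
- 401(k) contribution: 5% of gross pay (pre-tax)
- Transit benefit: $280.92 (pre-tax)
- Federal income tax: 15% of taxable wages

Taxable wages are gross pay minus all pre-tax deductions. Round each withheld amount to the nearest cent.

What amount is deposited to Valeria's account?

$2910.28

Transit benefit: $280.92
401(k) contribution: $4493.40 × 0.05 = $224.67
Pre-tax total = $280.92 + $224.67 = $505.59
Taxable wages = $4493.40 − $505.59 = $3987.81
Local income tax: $3987.81 × 0.02 = $79.76
Federal income tax: $3987.81 × 0.15 = $598.17
Social Security (OASDI): $4493.40 × 0.05 = $224.67
Medicare: $4493.40 × 0.03 = $134.80
Vision plan: $40.13
Total deductions = $280.92 + $224.67 + $79.76 + $598.17 + $224.67 + $134.80 + $40.13 = $1583.12
Net pay = $4493.40 − $1583.12 = $2910.28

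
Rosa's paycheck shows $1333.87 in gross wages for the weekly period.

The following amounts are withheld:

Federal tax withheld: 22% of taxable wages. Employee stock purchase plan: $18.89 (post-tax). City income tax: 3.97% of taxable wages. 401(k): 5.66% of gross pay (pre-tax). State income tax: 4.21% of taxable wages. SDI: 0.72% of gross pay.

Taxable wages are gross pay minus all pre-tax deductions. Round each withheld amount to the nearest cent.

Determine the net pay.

$850.10

401(k): $1333.87 × 0.0566 = $75.50
Taxable wages = $1333.87 − $75.50 = $1258.37
State income tax: $1258.37 × 0.0421 = $52.98
Federal tax withheld: $1258.37 × 0.22 = $276.84
City income tax: $1258.37 × 0.0397 = $49.96
SDI: $1333.87 × 0.0072 = $9.60
Employee stock purchase plan: $18.89
Total deductions = $75.50 + $52.98 + $276.84 + $49.96 + $9.60 + $18.89 = $483.77
Net pay = $1333.87 − $483.77 = $850.10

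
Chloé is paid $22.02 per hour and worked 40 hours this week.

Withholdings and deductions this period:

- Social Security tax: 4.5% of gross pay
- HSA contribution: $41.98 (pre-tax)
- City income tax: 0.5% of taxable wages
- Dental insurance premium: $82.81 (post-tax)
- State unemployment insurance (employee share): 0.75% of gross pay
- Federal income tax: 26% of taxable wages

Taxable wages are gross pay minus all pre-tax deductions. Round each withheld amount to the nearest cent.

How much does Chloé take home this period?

Gross pay: 40 × $22.02 = $880.80
HSA contribution: $41.98
Taxable wages = $880.80 − $41.98 = $838.82
Federal income tax: $838.82 × 0.26 = $218.09
City income tax: $838.82 × 0.005 = $4.19
Social Security tax: $880.80 × 0.045 = $39.64
State unemployment insurance (employee share): $880.80 × 0.0075 = $6.61
Dental insurance premium: $82.81
Total deductions = $41.98 + $218.09 + $4.19 + $39.64 + $6.61 + $82.81 = $393.32
Net pay = $880.80 − $393.32 = $487.48

$487.48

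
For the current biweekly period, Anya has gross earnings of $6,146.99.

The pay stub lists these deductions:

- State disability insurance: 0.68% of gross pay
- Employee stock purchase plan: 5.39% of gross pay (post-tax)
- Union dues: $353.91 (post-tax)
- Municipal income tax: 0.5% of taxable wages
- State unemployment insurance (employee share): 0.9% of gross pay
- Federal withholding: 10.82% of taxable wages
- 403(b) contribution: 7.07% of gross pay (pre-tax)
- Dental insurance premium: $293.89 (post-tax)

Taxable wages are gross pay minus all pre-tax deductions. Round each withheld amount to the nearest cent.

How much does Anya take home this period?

403(b) contribution: $6,146.99 × 0.0707 = $434.59
Taxable wages = $6,146.99 − $434.59 = $5,712.40
Federal withholding: $5,712.40 × 0.1082 = $618.08
Municipal income tax: $5,712.40 × 0.005 = $28.56
State disability insurance: $6,146.99 × 0.0068 = $41.80
State unemployment insurance (employee share): $6,146.99 × 0.009 = $55.32
Union dues: $353.91
Employee stock purchase plan: $6,146.99 × 0.0539 = $331.32
Dental insurance premium: $293.89
Total deductions = $434.59 + $618.08 + $28.56 + $41.80 + $55.32 + $353.91 + $331.32 + $293.89 = $2,157.47
Net pay = $6,146.99 − $2,157.47 = $3,989.52

$3,989.52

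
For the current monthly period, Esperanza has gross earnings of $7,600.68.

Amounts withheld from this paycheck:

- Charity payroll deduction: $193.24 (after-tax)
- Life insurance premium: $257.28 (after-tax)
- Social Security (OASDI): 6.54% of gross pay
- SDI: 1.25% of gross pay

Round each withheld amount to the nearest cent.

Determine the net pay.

Social Security (OASDI): $7,600.68 × 0.0654 = $497.08
SDI: $7,600.68 × 0.0125 = $95.01
Charity payroll deduction: $193.24
Life insurance premium: $257.28
Total deductions = $497.08 + $95.01 + $193.24 + $257.28 = $1,042.61
Net pay = $7,600.68 − $1,042.61 = $6,558.07

$6,558.07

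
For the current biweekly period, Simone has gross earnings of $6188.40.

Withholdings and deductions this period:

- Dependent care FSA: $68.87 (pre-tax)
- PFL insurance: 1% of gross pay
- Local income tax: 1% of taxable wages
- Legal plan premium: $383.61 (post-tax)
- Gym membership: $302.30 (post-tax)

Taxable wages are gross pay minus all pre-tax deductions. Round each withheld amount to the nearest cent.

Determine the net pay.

Dependent care FSA: $68.87
Taxable wages = $6188.40 − $68.87 = $6119.53
Local income tax: $6119.53 × 0.01 = $61.20
PFL insurance: $6188.40 × 0.01 = $61.88
Legal plan premium: $383.61
Gym membership: $302.30
Total deductions = $68.87 + $61.20 + $61.88 + $383.61 + $302.30 = $877.86
Net pay = $6188.40 − $877.86 = $5310.54

$5310.54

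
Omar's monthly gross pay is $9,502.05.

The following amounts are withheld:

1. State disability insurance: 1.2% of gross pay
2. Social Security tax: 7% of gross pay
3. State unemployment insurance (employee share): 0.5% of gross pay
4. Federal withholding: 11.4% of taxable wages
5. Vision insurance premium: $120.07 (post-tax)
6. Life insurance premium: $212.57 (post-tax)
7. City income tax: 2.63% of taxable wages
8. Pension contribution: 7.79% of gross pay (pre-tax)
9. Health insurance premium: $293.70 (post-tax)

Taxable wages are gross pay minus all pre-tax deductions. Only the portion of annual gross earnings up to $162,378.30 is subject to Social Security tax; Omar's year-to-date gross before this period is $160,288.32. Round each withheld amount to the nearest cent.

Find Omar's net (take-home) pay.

$6,598.38

Pension contribution: $9,502.05 × 0.0779 = $740.21
Taxable wages = $9,502.05 − $740.21 = $8,761.84
City income tax: $8,761.84 × 0.0263 = $230.44
Federal withholding: $8,761.84 × 0.114 = $998.85
State unemployment insurance (employee share): $9,502.05 × 0.005 = $47.51
Social Security tax: only $162,378.30 − $160,288.32 = $2,089.98 of this check is subject → $2,089.98 × 0.07 = $146.30
State disability insurance: $9,502.05 × 0.012 = $114.02
Life insurance premium: $212.57
Health insurance premium: $293.70
Vision insurance premium: $120.07
Total deductions = $740.21 + $230.44 + $998.85 + $47.51 + $146.30 + $114.02 + $212.57 + $293.70 + $120.07 = $2,903.67
Net pay = $9,502.05 − $2,903.67 = $6,598.38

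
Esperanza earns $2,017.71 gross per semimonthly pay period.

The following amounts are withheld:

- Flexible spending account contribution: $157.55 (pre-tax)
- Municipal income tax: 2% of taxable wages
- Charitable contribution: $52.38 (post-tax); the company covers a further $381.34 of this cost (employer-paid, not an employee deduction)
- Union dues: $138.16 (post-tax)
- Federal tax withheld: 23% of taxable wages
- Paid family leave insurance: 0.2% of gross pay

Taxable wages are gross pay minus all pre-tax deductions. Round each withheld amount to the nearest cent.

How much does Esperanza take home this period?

Flexible spending account contribution: $157.55
Taxable wages = $2,017.71 − $157.55 = $1,860.16
Municipal income tax: $1,860.16 × 0.02 = $37.20
Federal tax withheld: $1,860.16 × 0.23 = $427.84
Paid family leave insurance: $2,017.71 × 0.002 = $4.04
Charitable contribution: $52.38
Union dues: $138.16
(Employer's $381.34 toward charitable contribution is not withheld from the employee.)
Total deductions = $157.55 + $37.20 + $427.84 + $4.04 + $52.38 + $138.16 = $817.17
Net pay = $2,017.71 − $817.17 = $1,200.54

$1,200.54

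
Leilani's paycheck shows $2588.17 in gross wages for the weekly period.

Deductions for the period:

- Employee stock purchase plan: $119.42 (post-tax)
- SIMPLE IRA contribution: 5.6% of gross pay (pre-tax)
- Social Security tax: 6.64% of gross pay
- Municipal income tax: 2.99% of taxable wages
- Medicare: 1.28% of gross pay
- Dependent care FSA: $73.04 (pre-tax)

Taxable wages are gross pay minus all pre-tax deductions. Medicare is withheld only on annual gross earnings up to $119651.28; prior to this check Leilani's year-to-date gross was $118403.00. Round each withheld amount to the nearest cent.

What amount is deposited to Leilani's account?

$1992.07

Dependent care FSA: $73.04
SIMPLE IRA contribution: $2588.17 × 0.056 = $144.94
Pre-tax total = $73.04 + $144.94 = $217.98
Taxable wages = $2588.17 − $217.98 = $2370.19
Municipal income tax: $2370.19 × 0.0299 = $70.87
Medicare: only $119651.28 − $118403.00 = $1248.28 of this check is subject → $1248.28 × 0.0128 = $15.98
Social Security tax: $2588.17 × 0.0664 = $171.85
Employee stock purchase plan: $119.42
Total deductions = $73.04 + $144.94 + $70.87 + $15.98 + $171.85 + $119.42 = $596.10
Net pay = $2588.17 − $596.10 = $1992.07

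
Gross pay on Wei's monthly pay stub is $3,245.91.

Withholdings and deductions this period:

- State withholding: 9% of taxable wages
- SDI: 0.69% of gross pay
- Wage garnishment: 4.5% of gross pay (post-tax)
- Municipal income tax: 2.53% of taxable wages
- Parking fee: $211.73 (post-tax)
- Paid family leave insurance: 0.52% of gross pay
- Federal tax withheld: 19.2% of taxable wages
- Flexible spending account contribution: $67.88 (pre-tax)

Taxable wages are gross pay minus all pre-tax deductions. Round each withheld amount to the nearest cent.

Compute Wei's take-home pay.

Flexible spending account contribution: $67.88
Taxable wages = $3,245.91 − $67.88 = $3,178.03
Municipal income tax: $3,178.03 × 0.0253 = $80.40
Federal tax withheld: $3,178.03 × 0.192 = $610.18
State withholding: $3,178.03 × 0.09 = $286.02
Paid family leave insurance: $3,245.91 × 0.0052 = $16.88
SDI: $3,245.91 × 0.0069 = $22.40
Parking fee: $211.73
Wage garnishment: $3,245.91 × 0.045 = $146.07
Total deductions = $67.88 + $80.40 + $610.18 + $286.02 + $16.88 + $22.40 + $211.73 + $146.07 = $1,441.56
Net pay = $3,245.91 − $1,441.56 = $1,804.35

$1,804.35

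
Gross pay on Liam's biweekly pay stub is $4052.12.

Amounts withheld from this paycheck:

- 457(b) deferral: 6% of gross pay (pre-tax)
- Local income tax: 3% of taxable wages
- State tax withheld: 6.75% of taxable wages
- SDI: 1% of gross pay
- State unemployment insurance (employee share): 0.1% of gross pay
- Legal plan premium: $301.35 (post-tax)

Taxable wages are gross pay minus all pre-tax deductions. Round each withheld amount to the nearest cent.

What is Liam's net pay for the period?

$3091.69

457(b) deferral: $4052.12 × 0.06 = $243.13
Taxable wages = $4052.12 − $243.13 = $3808.99
Local income tax: $3808.99 × 0.03 = $114.27
State tax withheld: $3808.99 × 0.0675 = $257.11
State unemployment insurance (employee share): $4052.12 × 0.001 = $4.05
SDI: $4052.12 × 0.01 = $40.52
Legal plan premium: $301.35
Total deductions = $243.13 + $114.27 + $257.11 + $4.05 + $40.52 + $301.35 = $960.43
Net pay = $4052.12 − $960.43 = $3091.69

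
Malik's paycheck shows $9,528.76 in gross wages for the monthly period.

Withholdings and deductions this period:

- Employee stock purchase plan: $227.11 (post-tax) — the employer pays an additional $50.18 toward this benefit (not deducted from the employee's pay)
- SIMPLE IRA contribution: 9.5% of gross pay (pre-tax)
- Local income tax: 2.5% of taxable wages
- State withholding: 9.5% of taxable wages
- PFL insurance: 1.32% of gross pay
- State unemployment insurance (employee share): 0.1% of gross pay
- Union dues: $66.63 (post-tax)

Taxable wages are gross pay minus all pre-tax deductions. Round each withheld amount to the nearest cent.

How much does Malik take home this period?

$7,159.65

SIMPLE IRA contribution: $9,528.76 × 0.095 = $905.23
Taxable wages = $9,528.76 − $905.23 = $8,623.53
Local income tax: $8,623.53 × 0.025 = $215.59
State withholding: $8,623.53 × 0.095 = $819.24
State unemployment insurance (employee share): $9,528.76 × 0.001 = $9.53
PFL insurance: $9,528.76 × 0.0132 = $125.78
Union dues: $66.63
Employee stock purchase plan: $227.11
(Employer's $50.18 toward employee stock purchase plan is not withheld from the employee.)
Total deductions = $905.23 + $215.59 + $819.24 + $9.53 + $125.78 + $66.63 + $227.11 = $2,369.11
Net pay = $9,528.76 − $2,369.11 = $7,159.65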